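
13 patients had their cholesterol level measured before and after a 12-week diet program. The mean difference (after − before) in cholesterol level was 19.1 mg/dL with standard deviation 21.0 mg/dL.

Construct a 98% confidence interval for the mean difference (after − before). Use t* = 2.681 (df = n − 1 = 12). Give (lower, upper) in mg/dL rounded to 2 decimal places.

(3.48, 34.72)

This is a matched-pairs design, so SE = s_d/√n = 21.0/√13 = 5.8244.
Margin = 2.681 × 5.8244 = 15.6152; the interval is 19.1 ± 15.6152 = (3.48, 34.72).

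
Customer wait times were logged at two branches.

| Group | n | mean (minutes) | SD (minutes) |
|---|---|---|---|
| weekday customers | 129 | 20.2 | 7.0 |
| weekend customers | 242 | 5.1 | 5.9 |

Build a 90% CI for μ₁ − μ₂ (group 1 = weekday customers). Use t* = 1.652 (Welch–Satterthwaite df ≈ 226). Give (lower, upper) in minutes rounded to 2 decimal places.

SE₁ = s₁/√n₁ = 7.0/√129 = 0.6163; SE₂ = 5.9/√242 = 0.3793.
Independent samples, unequal variances: SE_diff = √(SE₁² + SE₂²) = √(0.37982569 + 0.14386849) = 0.7237.
t* = 1.652, so margin of error = 1.652 × 0.7237 = 1.1956.
Difference in means = 20.2 − 5.1 = 15.1000.
15.1000 ± 1.1956 → (13.90, 16.30).

(13.90, 16.30)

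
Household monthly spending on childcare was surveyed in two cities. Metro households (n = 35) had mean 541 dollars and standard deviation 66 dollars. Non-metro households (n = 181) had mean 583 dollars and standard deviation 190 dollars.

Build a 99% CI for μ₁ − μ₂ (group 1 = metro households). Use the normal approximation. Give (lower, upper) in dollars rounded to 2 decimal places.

Per-group SEs: s₁/√n₁ = 66/√35 = 11.1560, s₂/√n₂ = 190/√181 = 14.1226.
Unpooled SE of the difference: √(124.456336 + 199.44783076) = 17.9973.
Margin of error = z* · SE = 2.576 × 17.9973 = 46.3610.
x̄₁ − x̄₂ = 541 − 583 = -42.0000.
CI: -42.0000 ± 46.3610 = (-88.36, 4.36).

(-88.36, 4.36)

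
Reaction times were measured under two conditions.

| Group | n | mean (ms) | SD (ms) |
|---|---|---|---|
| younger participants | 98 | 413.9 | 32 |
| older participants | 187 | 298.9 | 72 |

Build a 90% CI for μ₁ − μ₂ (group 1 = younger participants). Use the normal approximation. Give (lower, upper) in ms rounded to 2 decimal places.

Per-group SEs: s₁/√n₁ = 32/√98 = 3.2325, s₂/√n₂ = 72/√187 = 5.2652.
Unpooled SE of the difference: √(10.44905625 + 27.72233104) = 6.1783.
Margin of error = z* · SE = 1.645 × 6.1783 = 10.1633.
x̄₁ − x̄₂ = 413.9 − 298.9 = 115.0000.
CI: 115.0000 ± 10.1633 = (104.84, 125.16).

(104.84, 125.16)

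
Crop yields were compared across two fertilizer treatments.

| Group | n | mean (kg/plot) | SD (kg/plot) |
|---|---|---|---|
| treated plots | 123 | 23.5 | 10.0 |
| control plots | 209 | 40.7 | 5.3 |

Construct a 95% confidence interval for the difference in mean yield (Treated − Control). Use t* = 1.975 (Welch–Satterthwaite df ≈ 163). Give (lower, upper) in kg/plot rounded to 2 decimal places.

Per-group SEs: s₁/√n₁ = 10.0/√123 = 0.9017, s₂/√n₂ = 5.3/√209 = 0.3666.
Unpooled SE of the difference: √(0.81306289 + 0.13439556) = 0.9734.
Margin of error = t* · SE = 1.975 × 0.9734 = 1.9225.
x̄₁ − x̄₂ = 23.5 − 40.7 = -17.2000.
CI: -17.2000 ± 1.9225 = (-19.12, -15.28).

(-19.12, -15.28)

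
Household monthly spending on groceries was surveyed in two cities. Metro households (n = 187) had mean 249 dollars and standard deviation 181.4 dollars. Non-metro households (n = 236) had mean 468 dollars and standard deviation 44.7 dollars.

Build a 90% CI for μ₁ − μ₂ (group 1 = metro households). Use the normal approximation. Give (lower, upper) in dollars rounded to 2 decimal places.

(-241.34, -196.66)

Standard errors of each mean: 181.4/√187 = 13.2653 and 44.7/√236 = 2.9097.
SE(x̄₁ − x̄₂) = √(13.2653² + 2.9097²) = 13.5807 for independent samples with unequal variances.
With z* = 1.645, the margin is 1.645 × 13.5807 = 22.3403.
x̄₁ − x̄₂ = 249 − 468 = -219.0000; the interval is -219.0000 ± 22.3403 = (-241.34, -196.66).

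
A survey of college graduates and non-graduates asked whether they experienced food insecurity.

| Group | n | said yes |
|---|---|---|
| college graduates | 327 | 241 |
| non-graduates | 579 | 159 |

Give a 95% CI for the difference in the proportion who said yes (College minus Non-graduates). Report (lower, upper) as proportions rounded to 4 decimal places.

First, p̂₁ = 241/327 = 0.7370; p̂₂ = 159/579 = 0.2746.
The two standard errors are √(0.7370×0.2630/327) = 0.02435 and √(0.2746×0.7254/579) = 0.01855.
Because the samples are independent, SE_diff = √(0.02435² + 0.01855²) = 0.03061.
Using z* = 1.960 for 95%, ME = 1.960 × 0.03061 = 0.06000.
p̂₁ − p̂₂ = 0.4624; interval 0.4624 ± 0.06000 gives (0.4024, 0.5224).

(0.4024, 0.5224)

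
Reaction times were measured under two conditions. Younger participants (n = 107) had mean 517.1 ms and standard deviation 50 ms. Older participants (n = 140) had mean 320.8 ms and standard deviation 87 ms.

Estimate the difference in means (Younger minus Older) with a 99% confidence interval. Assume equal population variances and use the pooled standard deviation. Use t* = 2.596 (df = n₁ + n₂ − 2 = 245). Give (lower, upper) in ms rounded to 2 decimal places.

(171.86, 220.74)

Pooled variance s_p² = [106·50² + 139·87²] / (107+140−2) = 5375.8816, so s_p = 73.3204.
SE_diff = s_p·√(1/n₁ + 1/n₂) = 73.3204·√(1/107 + 1/140) = 9.4149.
t* = 2.596; margin = 2.596 × 9.4149 = 24.4411.
Difference = 517.1 − 320.8 = 196.3000.
196.3000 ± 24.4411 → (171.86, 220.74).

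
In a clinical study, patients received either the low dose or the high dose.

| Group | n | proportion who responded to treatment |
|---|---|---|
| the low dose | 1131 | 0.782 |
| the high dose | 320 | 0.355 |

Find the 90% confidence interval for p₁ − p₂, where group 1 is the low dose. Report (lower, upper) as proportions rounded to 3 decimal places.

(0.379, 0.475)

SE₁ = √(p̂₁(1−p̂₁)/n₁) = √(0.7820·0.2180/1131) = 0.01228; SE₂ = √(0.3550·0.6450/320) = 0.02675.
Independent samples: SE of the difference = √(SE₁² + SE₂²) = √(0.0001507984 + 0.0007155625) = 0.02943.
z* for 90% confidence is 1.645, so the margin of error is 1.645 × 0.02943 = 0.04841.
Point estimate p̂₁ − p̂₂ = 0.7820 − 0.3550 = 0.4270.
0.4270 ± 0.04841 → (0.379, 0.475).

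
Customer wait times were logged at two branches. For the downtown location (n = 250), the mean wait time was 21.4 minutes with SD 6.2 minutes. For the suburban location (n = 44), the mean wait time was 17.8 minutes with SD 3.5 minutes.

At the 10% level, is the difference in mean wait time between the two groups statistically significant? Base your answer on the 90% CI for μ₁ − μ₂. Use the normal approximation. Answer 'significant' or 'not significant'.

significant

Per-group SEs: s₁/√n₁ = 6.2/√250 = 0.3921, s₂/√n₂ = 3.5/√44 = 0.5276.
Unpooled SE of the difference: √(0.15374241 + 0.27836176) = 0.6573.
Margin of error = z* · SE = 1.645 × 0.6573 = 1.0813.
x̄₁ − x̄₂ = 21.4 − 17.8 = 3.6000.
CI: 3.6000 ± 1.0813 = (2.5187, 4.6813).
The interval (2.5187, 4.6813) does not contain 0, so the difference is significant.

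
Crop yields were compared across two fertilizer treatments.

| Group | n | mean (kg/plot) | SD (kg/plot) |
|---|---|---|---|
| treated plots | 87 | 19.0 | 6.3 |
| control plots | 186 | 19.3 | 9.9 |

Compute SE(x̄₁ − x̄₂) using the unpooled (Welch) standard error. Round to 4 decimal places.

0.9915

Standard errors of each mean: 6.3/√87 = 0.6754 and 9.9/√186 = 0.7259.
SE(x̄₁ − x̄₂) = √(0.6754² + 0.7259²) = 0.9915 for independent samples with unequal variances.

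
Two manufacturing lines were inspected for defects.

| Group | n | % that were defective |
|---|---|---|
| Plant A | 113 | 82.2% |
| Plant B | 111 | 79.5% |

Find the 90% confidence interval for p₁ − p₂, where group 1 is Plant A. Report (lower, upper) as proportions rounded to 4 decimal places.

(-0.0595, 0.1135)

The two standard errors are √(0.8220×0.1780/113) = 0.03598 and √(0.7950×0.2050/111) = 0.03832.
Because the samples are independent, SE_diff = √(0.03598² + 0.03832²) = 0.05256.
Using z* = 1.645 for 90%, ME = 1.645 × 0.05256 = 0.08646.
p̂₁ − p̂₂ = 0.0270; interval 0.0270 ± 0.08646 gives (-0.0595, 0.1135).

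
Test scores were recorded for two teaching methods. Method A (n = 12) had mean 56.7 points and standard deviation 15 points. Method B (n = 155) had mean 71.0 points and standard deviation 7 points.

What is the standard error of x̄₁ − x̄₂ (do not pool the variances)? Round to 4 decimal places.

4.3665

SE₁ = s₁/√n₁ = 15/√12 = 4.3301; SE₂ = 7/√155 = 0.5623.
Independent samples, unequal variances: SE_diff = √(SE₁² + SE₂²) = √(18.74976601 + 0.31618129) = 4.3665.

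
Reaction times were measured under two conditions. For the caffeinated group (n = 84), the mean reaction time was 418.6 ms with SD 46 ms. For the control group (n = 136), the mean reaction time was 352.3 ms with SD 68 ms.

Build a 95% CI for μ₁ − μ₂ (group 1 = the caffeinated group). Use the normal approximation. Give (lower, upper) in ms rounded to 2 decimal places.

(51.22, 81.38)

SE₁ = s₁/√n₁ = 46/√84 = 5.0190; SE₂ = 68/√136 = 5.8310.
Independent samples, unequal variances: SE_diff = √(SE₁² + SE₂²) = √(25.190361 + 34.000561) = 7.6936.
z* = 1.960, so margin of error = 1.960 × 7.6936 = 15.0795.
Difference in means = 418.6 − 352.3 = 66.3000.
66.3000 ± 15.0795 → (51.22, 81.38).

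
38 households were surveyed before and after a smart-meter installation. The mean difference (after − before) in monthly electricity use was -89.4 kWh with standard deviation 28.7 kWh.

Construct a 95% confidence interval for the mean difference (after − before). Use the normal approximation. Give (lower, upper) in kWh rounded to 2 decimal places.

Paired design: SE = s_d/√n = 28.7/√38 = 4.6558.
z* = 1.960; margin of error = 1.960 × 4.6558 = 9.1254.
-89.4 ± 9.1254 → (-98.53, -80.27).

(-98.53, -80.27)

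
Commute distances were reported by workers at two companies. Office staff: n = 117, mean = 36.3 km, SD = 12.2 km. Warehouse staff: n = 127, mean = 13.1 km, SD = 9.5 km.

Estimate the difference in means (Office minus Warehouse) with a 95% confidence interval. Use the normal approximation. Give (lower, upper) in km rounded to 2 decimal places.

Per-group SEs: s₁/√n₁ = 12.2/√117 = 1.1279, s₂/√n₂ = 9.5/√127 = 0.8430.
Unpooled SE of the difference: √(1.27215841 + 0.710649) = 1.4081.
Margin of error = z* · SE = 1.960 × 1.4081 = 2.7599.
x̄₁ − x̄₂ = 36.3 − 13.1 = 23.2000.
CI: 23.2000 ± 2.7599 = (20.44, 25.96).

(20.44, 25.96)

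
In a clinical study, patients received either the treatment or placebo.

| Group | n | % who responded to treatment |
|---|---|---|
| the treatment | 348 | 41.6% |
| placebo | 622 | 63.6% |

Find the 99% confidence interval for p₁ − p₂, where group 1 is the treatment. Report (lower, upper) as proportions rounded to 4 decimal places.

(-0.3043, -0.1357)

SE₁ = √(p̂₁(1−p̂₁)/n₁) = √(0.4160·0.5840/348) = 0.02642; SE₂ = √(0.6360·0.3640/622) = 0.01929.
Independent samples: SE of the difference = √(SE₁² + SE₂²) = √(0.0006980164 + 0.0003721041) = 0.03271.
z* for 99% confidence is 2.576, so the margin of error is 2.576 × 0.03271 = 0.08426.
Point estimate p̂₁ − p̂₂ = 0.4160 − 0.6360 = -0.2200.
-0.2200 ± 0.08426 → (-0.3043, -0.1357).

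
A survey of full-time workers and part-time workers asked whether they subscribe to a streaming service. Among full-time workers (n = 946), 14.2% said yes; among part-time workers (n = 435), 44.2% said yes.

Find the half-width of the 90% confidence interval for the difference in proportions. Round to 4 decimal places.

The two standard errors are √(0.1420×0.8580/946) = 0.01135 and √(0.4420×0.5580/435) = 0.02381.
Because the samples are independent, SE_diff = √(0.01135² + 0.02381²) = 0.02638.
Using z* = 1.645 for 90%, ME = 1.645 × 0.02638 = 0.04340.

0.0434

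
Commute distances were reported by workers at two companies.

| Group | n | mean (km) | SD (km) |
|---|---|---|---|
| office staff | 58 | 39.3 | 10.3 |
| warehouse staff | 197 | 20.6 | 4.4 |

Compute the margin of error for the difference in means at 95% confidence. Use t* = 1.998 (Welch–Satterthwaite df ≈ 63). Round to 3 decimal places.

2.774

Standard errors of each mean: 10.3/√58 = 1.3525 and 4.4/√197 = 0.3135.
SE(x̄₁ − x̄₂) = √(1.3525² + 0.3135²) = 1.3884 for independent samples with unequal variances.
With t* = 1.998, the margin is 1.998 × 1.3884 = 2.7740.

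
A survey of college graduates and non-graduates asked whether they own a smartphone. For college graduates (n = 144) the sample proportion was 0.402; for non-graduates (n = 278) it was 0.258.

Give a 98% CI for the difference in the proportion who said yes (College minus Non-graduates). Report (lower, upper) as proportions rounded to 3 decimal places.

(0.031, 0.257)

The two standard errors are √(0.4020×0.5980/144) = 0.04086 and √(0.2580×0.7420/278) = 0.02624.
Because the samples are independent, SE_diff = √(0.04086² + 0.02624²) = 0.04856.
Using z* = 2.326 for 98%, ME = 2.326 × 0.04856 = 0.11295.
p̂₁ − p̂₂ = 0.1440; interval 0.1440 ± 0.11295 gives (0.031, 0.257).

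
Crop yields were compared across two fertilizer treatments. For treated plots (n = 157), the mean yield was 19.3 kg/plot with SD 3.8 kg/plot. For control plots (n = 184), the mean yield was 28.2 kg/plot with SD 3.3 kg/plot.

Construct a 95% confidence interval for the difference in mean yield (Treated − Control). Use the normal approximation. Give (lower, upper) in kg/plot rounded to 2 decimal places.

SE₁ = s₁/√n₁ = 3.8/√157 = 0.3033; SE₂ = 3.3/√184 = 0.2433.
Independent samples, unequal variances: SE_diff = √(SE₁² + SE₂²) = √(0.09199089 + 0.05919489) = 0.3888.
z* = 1.960, so margin of error = 1.960 × 0.3888 = 0.7620.
Difference in means = 19.3 − 28.2 = -8.9000.
-8.9000 ± 0.7620 → (-9.66, -8.14).

(-9.66, -8.14)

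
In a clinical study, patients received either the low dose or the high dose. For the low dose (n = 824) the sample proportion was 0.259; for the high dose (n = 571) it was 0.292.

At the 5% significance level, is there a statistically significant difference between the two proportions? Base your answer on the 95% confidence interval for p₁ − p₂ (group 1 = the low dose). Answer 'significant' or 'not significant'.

not significant

Each SE is √(p̂(1−p̂)/n): √(0.2590·0.7410/824) = 0.01526 and √(0.2920·0.7080/571) = 0.01903.
SE(p̂₁ − p̂₂) = √(SE₁² + SE₂²) = √(0.0002328676 + 0.0003621409) = 0.02439, since the two samples are independent.
At 95% confidence z* = 1.960; margin = 1.960 × 0.02439 = 0.04780.
The difference is 0.2590 − 0.2920 = -0.0330, so the interval is -0.0330 ± 0.04780 = (-0.08080, 0.01480).
The interval (-0.08080, 0.01480) contains 0, so the difference is not significant.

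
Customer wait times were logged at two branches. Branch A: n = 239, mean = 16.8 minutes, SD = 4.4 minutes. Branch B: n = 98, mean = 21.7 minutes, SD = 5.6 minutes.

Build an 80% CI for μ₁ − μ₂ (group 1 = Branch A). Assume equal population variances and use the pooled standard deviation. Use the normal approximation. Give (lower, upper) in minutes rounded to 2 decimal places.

Pooled variance s_p² = [238·4.4² + 97·5.6²] / (239+98−2) = 22.8346, so s_p = 4.7786.
SE_diff = s_p·√(1/n₁ + 1/n₂) = 4.7786·√(1/239 + 1/98) = 0.5732.
z* = 1.282; margin = 1.282 × 0.5732 = 0.7348.
Difference = 16.8 − 21.7 = -4.9000.
-4.9000 ± 0.7348 → (-5.63, -4.17).

(-5.63, -4.17)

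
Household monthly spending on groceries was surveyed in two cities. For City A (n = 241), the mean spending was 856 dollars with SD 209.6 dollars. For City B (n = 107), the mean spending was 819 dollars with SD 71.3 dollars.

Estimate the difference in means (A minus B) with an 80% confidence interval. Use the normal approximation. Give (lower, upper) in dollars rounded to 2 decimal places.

(17.57, 56.43)

Per-group SEs: s₁/√n₁ = 209.6/√241 = 13.5015, s₂/√n₂ = 71.3/√107 = 6.8928.
Unpooled SE of the difference: √(182.29050225 + 47.51069184) = 15.1592.
Margin of error = z* · SE = 1.282 × 15.1592 = 19.4341.
x̄₁ − x̄₂ = 856 − 819 = 37.0000.
CI: 37.0000 ± 19.4341 = (17.57, 56.43).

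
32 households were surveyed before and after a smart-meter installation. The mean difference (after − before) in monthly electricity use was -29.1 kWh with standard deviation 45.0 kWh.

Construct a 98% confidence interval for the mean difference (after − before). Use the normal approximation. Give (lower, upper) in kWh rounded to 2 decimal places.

(-47.60, -10.60)

Paired design: SE = s_d/√n = 45.0/√32 = 7.9550.
z* = 2.326; margin of error = 2.326 × 7.9550 = 18.5033.
-29.1 ± 18.5033 → (-47.60, -10.60).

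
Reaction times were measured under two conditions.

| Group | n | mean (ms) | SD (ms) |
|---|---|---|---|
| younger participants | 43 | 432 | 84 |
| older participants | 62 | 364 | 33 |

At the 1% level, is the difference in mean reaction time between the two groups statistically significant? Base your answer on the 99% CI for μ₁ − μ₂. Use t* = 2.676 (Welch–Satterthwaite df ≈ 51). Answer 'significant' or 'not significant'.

Per-group SEs: s₁/√n₁ = 84/√43 = 12.8099, s₂/√n₂ = 33/√62 = 4.1910.
Unpooled SE of the difference: √(164.09353801 + 17.564481) = 13.4781.
Margin of error = t* · SE = 2.676 × 13.4781 = 36.0674.
x̄₁ − x̄₂ = 432 − 364 = 68.0000.
CI: 68.0000 ± 36.0674 = (31.9326, 104.0674).
The interval (31.9326, 104.0674) does not contain 0, so the difference is significant.

significant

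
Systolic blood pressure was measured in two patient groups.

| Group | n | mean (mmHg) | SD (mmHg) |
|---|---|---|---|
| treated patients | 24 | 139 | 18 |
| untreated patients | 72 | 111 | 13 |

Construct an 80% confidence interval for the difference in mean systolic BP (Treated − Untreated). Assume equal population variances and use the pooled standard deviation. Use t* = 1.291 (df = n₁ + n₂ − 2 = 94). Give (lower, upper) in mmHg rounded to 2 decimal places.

(23.62, 32.38)

Pooled variance s_p² = [23·18² + 71·13²] / (24+72−2) = 206.9255, so s_p = 14.3849.
SE_diff = s_p·√(1/n₁ + 1/n₂) = 14.3849·√(1/24 + 1/72) = 3.3906.
t* = 1.291; margin = 1.291 × 3.3906 = 4.3773.
Difference = 139 − 111 = 28.0000.
28.0000 ± 4.3773 → (23.62, 32.38).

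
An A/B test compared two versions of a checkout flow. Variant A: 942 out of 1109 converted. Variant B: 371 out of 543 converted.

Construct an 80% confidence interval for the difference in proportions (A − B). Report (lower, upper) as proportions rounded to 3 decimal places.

(0.137, 0.195)

Sample proportions: 942/1109 = 0.8494, 371/543 = 0.6832.
Each SE is √(p̂(1−p̂)/n): √(0.8494·0.1506/1109) = 0.01074 and √(0.6832·0.3168/543) = 0.01996.
SE(p̂₁ − p̂₂) = √(SE₁² + SE₂²) = √(0.0001153476 + 0.0003984016) = 0.02267, since the two samples are independent.
At 80% confidence z* = 1.282; margin = 1.282 × 0.02267 = 0.02906.
The difference is 0.8494 − 0.6832 = 0.1662, so the interval is 0.1662 ± 0.02906 = (0.137, 0.195).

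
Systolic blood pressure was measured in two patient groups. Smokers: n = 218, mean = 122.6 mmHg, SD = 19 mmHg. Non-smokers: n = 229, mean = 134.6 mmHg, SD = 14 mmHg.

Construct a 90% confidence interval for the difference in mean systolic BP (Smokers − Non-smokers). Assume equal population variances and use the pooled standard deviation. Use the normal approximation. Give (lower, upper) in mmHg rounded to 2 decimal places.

(-14.59, -9.41)

s_p = √[((n₁−1)s₁² + (n₂−1)s₂²)/(n₁+n₂−2)] = √[(217·19² + 228·14²)/445] = 16.6271.
SE = 16.6271·√(1/218 + 1/229) = 1.5733.
With z* = 1.645, margin = 1.645 × 1.5733 = 2.5881.
x̄₁ − x̄₂ = 122.6 − 134.6 = -12.0000; interval -12.0000 ± 2.5881 = (-14.59, -9.41).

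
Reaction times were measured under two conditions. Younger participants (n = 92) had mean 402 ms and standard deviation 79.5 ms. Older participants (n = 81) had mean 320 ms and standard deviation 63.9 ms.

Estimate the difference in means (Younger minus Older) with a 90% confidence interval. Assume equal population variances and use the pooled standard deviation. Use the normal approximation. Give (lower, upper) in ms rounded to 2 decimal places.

(63.80, 100.20)

s_p = √[((n₁−1)s₁² + (n₂−1)s₂²)/(n₁+n₂−2)] = √[(91·79.5² + 80·63.9²)/171] = 72.6201.
SE = 72.6201·√(1/92 + 1/81) = 11.0648.
With z* = 1.645, margin = 1.645 × 11.0648 = 18.2016.
x̄₁ − x̄₂ = 402 − 320 = 82.0000; interval 82.0000 ± 18.2016 = (63.80, 100.20).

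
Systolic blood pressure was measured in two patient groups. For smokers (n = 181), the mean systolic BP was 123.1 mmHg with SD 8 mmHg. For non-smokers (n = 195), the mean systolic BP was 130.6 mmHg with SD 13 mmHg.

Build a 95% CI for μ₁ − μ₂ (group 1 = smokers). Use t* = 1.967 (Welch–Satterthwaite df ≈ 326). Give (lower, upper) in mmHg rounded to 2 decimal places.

SE₁ = s₁/√n₁ = 8/√181 = 0.5946; SE₂ = 13/√195 = 0.9309.
Independent samples, unequal variances: SE_diff = √(SE₁² + SE₂²) = √(0.35354916 + 0.86657481) = 1.1046.
t* = 1.967, so margin of error = 1.967 × 1.1046 = 2.1727.
Difference in means = 123.1 − 130.6 = -7.5000.
-7.5000 ± 2.1727 → (-9.67, -5.33).

(-9.67, -5.33)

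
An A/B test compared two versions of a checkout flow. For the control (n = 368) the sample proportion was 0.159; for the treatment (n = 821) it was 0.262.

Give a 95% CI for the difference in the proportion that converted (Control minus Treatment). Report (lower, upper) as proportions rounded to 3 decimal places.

Each SE is √(p̂(1−p̂)/n): √(0.1590·0.8410/368) = 0.01906 and √(0.2620·0.7380/821) = 0.01535.
SE(p̂₁ − p̂₂) = √(SE₁² + SE₂²) = √(0.0003632836 + 0.0002356225) = 0.02447, since the two samples are independent.
At 95% confidence z* = 1.960; margin = 1.960 × 0.02447 = 0.04796.
The difference is 0.1590 − 0.2620 = -0.1030, so the interval is -0.1030 ± 0.04796 = (-0.151, -0.055).

(-0.151, -0.055)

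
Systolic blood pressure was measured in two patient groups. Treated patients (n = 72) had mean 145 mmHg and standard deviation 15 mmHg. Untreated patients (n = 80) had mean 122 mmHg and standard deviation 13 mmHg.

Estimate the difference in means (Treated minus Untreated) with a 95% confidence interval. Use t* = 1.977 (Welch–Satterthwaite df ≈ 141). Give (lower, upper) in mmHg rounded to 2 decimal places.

(18.48, 27.52)

Per-group SEs: s₁/√n₁ = 15/√72 = 1.7678, s₂/√n₂ = 13/√80 = 1.4534.
Unpooled SE of the difference: √(3.12511684 + 2.11237156) = 2.2886.
Margin of error = t* · SE = 1.977 × 2.2886 = 4.5246.
x̄₁ − x̄₂ = 145 − 122 = 23.0000.
CI: 23.0000 ± 4.5246 = (18.48, 27.52).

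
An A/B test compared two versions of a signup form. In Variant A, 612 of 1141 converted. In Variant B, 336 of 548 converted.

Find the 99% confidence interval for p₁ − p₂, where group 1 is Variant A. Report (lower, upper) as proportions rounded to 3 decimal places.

(-0.142, -0.011)

p̂₁ = 612/1141 = 0.5364 and p̂₂ = 336/548 = 0.6131.
SE₁ = √(p̂₁(1−p̂₁)/n₁) = √(0.5364·0.4636/1141) = 0.01476; SE₂ = √(0.6131·0.3869/548) = 0.02081.
Independent samples: SE of the difference = √(SE₁² + SE₂²) = √(0.0002178576 + 0.0004330561) = 0.02551.
z* for 99% confidence is 2.576, so the margin of error is 2.576 × 0.02551 = 0.06571.
Point estimate p̂₁ − p̂₂ = 0.5364 − 0.6131 = -0.0767.
-0.0767 ± 0.06571 → (-0.142, -0.011).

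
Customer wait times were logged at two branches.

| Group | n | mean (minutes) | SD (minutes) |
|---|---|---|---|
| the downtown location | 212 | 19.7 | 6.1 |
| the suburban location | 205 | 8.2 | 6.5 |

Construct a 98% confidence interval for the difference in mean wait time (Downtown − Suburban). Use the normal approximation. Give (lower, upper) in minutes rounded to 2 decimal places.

(10.06, 12.94)

Standard errors of each mean: 6.1/√212 = 0.4189 and 6.5/√205 = 0.4540.
SE(x̄₁ − x̄₂) = √(0.4189² + 0.4540²) = 0.6177 for independent samples with unequal variances.
With z* = 2.326, the margin is 2.326 × 0.6177 = 1.4368.
x̄₁ − x̄₂ = 19.7 − 8.2 = 11.5000; the interval is 11.5000 ± 1.4368 = (10.06, 12.94).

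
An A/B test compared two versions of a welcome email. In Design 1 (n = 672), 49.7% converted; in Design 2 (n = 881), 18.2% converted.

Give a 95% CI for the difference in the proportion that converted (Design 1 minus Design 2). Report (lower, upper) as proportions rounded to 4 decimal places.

The two standard errors are √(0.4970×0.5030/672) = 0.01929 and √(0.1820×0.8180/881) = 0.01300.
Because the samples are independent, SE_diff = √(0.01929² + 0.01300²) = 0.02326.
Using z* = 1.960 for 95%, ME = 1.960 × 0.02326 = 0.04559.
p̂₁ − p̂₂ = 0.3150; interval 0.3150 ± 0.04559 gives (0.2694, 0.3606).

(0.2694, 0.3606)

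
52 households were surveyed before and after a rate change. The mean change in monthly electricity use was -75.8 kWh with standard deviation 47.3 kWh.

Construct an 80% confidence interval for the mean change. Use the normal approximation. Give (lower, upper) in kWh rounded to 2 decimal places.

Paired design: SE = s_d/√n = 47.3/√52 = 6.5593.
z* = 1.282; margin of error = 1.282 × 6.5593 = 8.4090.
-75.8 ± 8.4090 → (-84.21, -67.39).

(-84.21, -67.39)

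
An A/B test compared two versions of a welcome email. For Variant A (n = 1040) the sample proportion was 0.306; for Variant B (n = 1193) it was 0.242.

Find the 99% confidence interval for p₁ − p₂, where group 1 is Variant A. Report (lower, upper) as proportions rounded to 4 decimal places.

The two standard errors are √(0.3060×0.6940/1040) = 0.01429 and √(0.2420×0.7580/1193) = 0.01240.
Because the samples are independent, SE_diff = √(0.01429² + 0.01240²) = 0.01892.
Using z* = 2.576 for 99%, ME = 2.576 × 0.01892 = 0.04874.
p̂₁ − p̂₂ = 0.0640; interval 0.0640 ± 0.04874 gives (0.0153, 0.1127).

(0.0153, 0.1127)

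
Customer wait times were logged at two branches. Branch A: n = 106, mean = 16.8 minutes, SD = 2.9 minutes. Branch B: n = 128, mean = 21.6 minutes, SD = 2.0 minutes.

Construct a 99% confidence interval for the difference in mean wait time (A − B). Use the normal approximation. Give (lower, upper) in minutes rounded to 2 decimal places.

SE₁ = s₁/√n₁ = 2.9/√106 = 0.2817; SE₂ = 2.0/√128 = 0.1768.
Independent samples, unequal variances: SE_diff = √(SE₁² + SE₂²) = √(0.07935489 + 0.03125824) = 0.3326.
z* = 2.576, so margin of error = 2.576 × 0.3326 = 0.8568.
Difference in means = 16.8 − 21.6 = -4.8000.
-4.8000 ± 0.8568 → (-5.66, -3.94).

(-5.66, -3.94)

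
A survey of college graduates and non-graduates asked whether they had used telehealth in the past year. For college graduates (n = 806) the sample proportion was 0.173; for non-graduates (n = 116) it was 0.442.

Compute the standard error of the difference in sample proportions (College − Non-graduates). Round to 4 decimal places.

SE₁ = √(p̂₁(1−p̂₁)/n₁) = √(0.1730·0.8270/806) = 0.01332; SE₂ = √(0.4420·0.5580/116) = 0.04611.
Independent samples: SE of the difference = √(SE₁² + SE₂²) = √(0.0001774224 + 0.0021261321) = 0.04800.

0.0480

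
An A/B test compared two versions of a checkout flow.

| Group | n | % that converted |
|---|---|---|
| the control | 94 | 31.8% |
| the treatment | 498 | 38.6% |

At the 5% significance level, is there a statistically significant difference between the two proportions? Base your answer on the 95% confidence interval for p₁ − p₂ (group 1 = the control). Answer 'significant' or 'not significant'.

not significant

SE₁ = √(p̂₁(1−p̂₁)/n₁) = √(0.3180·0.6820/94) = 0.04803; SE₂ = √(0.3860·0.6140/498) = 0.02182.
Independent samples: SE of the difference = √(SE₁² + SE₂²) = √(0.0023068809 + 0.0004761124) = 0.05275.
z* for 95% confidence is 1.960, so the margin of error is 1.960 × 0.05275 = 0.10339.
Point estimate p̂₁ − p̂₂ = 0.3180 − 0.3860 = -0.0680.
-0.0680 ± 0.10339 → (-0.17139, 0.03539).
The interval (-0.17139, 0.03539) contains 0, so the difference is not significant.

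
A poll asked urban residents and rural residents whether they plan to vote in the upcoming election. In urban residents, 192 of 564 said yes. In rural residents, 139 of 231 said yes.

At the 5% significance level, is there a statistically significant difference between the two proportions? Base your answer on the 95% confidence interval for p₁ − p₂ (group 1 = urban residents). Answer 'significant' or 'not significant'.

significant

First, p̂₁ = 192/564 = 0.3404; p̂₂ = 139/231 = 0.6017.
The two standard errors are √(0.3404×0.6596/564) = 0.01995 and √(0.6017×0.3983/231) = 0.03221.
Because the samples are independent, SE_diff = √(0.01995² + 0.03221²) = 0.03789.
Using z* = 1.960 for 95%, ME = 1.960 × 0.03789 = 0.07426.
p̂₁ − p̂₂ = -0.2613; interval -0.2613 ± 0.07426 gives (-0.33556, -0.18704).
The interval (-0.33556, -0.18704) does not contain 0, so the difference is significant.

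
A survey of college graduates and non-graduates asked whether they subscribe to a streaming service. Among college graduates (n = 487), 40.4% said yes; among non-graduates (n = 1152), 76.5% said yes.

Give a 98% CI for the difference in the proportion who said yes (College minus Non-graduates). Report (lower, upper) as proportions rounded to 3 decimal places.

The two standard errors are √(0.4040×0.5960/487) = 0.02224 and √(0.7650×0.2350/1152) = 0.01249.
Because the samples are independent, SE_diff = √(0.02224² + 0.01249²) = 0.02551.
Using z* = 2.326 for 98%, ME = 2.326 × 0.02551 = 0.05934.
p̂₁ − p̂₂ = -0.3610; interval -0.3610 ± 0.05934 gives (-0.420, -0.302).

(-0.420, -0.302)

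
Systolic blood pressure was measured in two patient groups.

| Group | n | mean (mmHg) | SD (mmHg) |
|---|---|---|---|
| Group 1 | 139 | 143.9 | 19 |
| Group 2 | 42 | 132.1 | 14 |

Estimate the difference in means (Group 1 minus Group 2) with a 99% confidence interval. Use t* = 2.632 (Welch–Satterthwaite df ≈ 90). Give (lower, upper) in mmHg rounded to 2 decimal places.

SE₁ = s₁/√n₁ = 19/√139 = 1.6116; SE₂ = 14/√42 = 2.1602.
Independent samples, unequal variances: SE_diff = √(SE₁² + SE₂²) = √(2.59725456 + 4.66646404) = 2.6951.
t* = 2.632, so margin of error = 2.632 × 2.6951 = 7.0935.
Difference in means = 143.9 − 132.1 = 11.8000.
11.8000 ± 7.0935 → (4.71, 18.89).

(4.71, 18.89)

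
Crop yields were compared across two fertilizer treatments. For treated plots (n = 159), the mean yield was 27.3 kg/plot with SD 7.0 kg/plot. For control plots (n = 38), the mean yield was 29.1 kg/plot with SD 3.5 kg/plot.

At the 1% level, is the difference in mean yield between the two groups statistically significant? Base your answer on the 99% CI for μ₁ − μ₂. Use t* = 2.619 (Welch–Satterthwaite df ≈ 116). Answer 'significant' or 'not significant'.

not significant

SE₁ = s₁/√n₁ = 7.0/√159 = 0.5551; SE₂ = 3.5/√38 = 0.5678.
Independent samples, unequal variances: SE_diff = √(SE₁² + SE₂²) = √(0.30813601 + 0.32239684) = 0.7941.
t* = 2.619, so margin of error = 2.619 × 0.7941 = 2.0797.
Difference in means = 27.3 − 29.1 = -1.8000.
-1.8000 ± 2.0797 → (-3.8797, 0.2797).
The interval (-3.8797, 0.2797) contains 0, so the difference is not significant.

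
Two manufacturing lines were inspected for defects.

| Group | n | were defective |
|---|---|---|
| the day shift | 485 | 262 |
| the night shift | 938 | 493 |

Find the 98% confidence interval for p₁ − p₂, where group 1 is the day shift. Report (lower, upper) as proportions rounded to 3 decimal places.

(-0.050, 0.079)

First, p̂₁ = 262/485 = 0.5402; p̂₂ = 493/938 = 0.5256.
The two standard errors are √(0.5402×0.4598/485) = 0.02263 and √(0.5256×0.4744/938) = 0.01630.
Because the samples are independent, SE_diff = √(0.02263² + 0.01630²) = 0.02789.
Using z* = 2.326 for 98%, ME = 2.326 × 0.02789 = 0.06487.
p̂₁ − p̂₂ = 0.0146; interval 0.0146 ± 0.06487 gives (-0.050, 0.079).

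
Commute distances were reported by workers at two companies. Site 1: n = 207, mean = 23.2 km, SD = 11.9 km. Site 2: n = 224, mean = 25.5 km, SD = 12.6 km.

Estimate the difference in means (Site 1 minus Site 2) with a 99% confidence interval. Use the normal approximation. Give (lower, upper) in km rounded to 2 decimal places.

Standard errors of each mean: 11.9/√207 = 0.8271 and 12.6/√224 = 0.8419.
SE(x̄₁ − x̄₂) = √(0.8271² + 0.8419²) = 1.1802 for independent samples with unequal variances.
With z* = 2.576, the margin is 2.576 × 1.1802 = 3.0402.
x̄₁ − x̄₂ = 23.2 − 25.5 = -2.3000; the interval is -2.3000 ± 3.0402 = (-5.34, 0.74).

(-5.34, 0.74)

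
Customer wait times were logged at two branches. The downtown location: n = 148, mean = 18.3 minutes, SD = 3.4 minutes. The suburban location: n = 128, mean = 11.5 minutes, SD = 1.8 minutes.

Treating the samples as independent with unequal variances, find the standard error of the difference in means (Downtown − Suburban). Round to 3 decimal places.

Per-group SEs: s₁/√n₁ = 3.4/√148 = 0.2795, s₂/√n₂ = 1.8/√128 = 0.1591.
Unpooled SE of the difference: √(0.07812025 + 0.02531281) = 0.3216.

0.322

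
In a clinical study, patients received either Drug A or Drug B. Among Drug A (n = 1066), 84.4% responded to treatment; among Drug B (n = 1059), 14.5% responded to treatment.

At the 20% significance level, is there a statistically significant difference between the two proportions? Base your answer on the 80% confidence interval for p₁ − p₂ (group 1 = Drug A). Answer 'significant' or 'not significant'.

significant

The two standard errors are √(0.8440×0.1560/1066) = 0.01111 and √(0.1450×0.8550/1059) = 0.01082.
Because the samples are independent, SE_diff = √(0.01111² + 0.01082²) = 0.01551.
Using z* = 1.282 for 80%, ME = 1.282 × 0.01551 = 0.01988.
p̂₁ − p̂₂ = 0.6990; interval 0.6990 ± 0.01988 gives (0.67912, 0.71888).
The interval (0.67912, 0.71888) does not contain 0, so the difference is significant.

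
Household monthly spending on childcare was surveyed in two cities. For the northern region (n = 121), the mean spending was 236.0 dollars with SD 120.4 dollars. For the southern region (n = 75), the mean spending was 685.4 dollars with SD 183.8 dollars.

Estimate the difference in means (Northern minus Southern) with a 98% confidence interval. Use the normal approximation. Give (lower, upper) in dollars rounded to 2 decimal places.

Per-group SEs: s₁/√n₁ = 120.4/√121 = 10.9455, s₂/√n₂ = 183.8/√75 = 21.2234.
Unpooled SE of the difference: √(119.80397025 + 450.43270756) = 23.8796.
Margin of error = z* · SE = 2.326 × 23.8796 = 55.5439.
x̄₁ − x̄₂ = 236.0 − 685.4 = -449.4000.
CI: -449.4000 ± 55.5439 = (-504.94, -393.86).

(-504.94, -393.86)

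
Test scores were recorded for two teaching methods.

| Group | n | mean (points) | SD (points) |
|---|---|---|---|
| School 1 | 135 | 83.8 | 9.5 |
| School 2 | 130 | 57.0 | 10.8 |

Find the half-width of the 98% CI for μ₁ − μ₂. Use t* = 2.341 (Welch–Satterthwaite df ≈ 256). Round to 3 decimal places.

2.929

Standard errors of each mean: 9.5/√135 = 0.8176 and 10.8/√130 = 0.9472.
SE(x̄₁ − x̄₂) = √(0.8176² + 0.9472²) = 1.2513 for independent samples with unequal variances.
With t* = 2.341, the margin is 2.341 × 1.2513 = 2.9293.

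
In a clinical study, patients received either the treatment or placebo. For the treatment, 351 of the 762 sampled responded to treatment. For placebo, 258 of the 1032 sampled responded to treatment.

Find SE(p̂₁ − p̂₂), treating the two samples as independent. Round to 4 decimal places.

0.0225

First, p̂₁ = 351/762 = 0.4606; p̂₂ = 258/1032 = 0.2500.
The two standard errors are √(0.4606×0.5394/762) = 0.01806 and √(0.2500×0.7500/1032) = 0.01348.
Because the samples are independent, SE_diff = √(0.01806² + 0.01348²) = 0.02254.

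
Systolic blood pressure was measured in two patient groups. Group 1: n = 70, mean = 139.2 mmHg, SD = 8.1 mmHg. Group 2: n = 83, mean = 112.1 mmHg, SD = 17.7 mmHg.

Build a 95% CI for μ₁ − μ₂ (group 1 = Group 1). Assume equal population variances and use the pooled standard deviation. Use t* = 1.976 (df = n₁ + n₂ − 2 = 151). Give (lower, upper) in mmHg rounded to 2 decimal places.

s_p = √[((n₁−1)s₁² + (n₂−1)s₂²)/(n₁+n₂−2)] = √[(69·8.1² + 82·17.7²)/151] = 14.1461.
SE = 14.1461·√(1/70 + 1/83) = 2.2956.
With t* = 1.976, margin = 1.976 × 2.2956 = 4.5361.
x̄₁ − x̄₂ = 139.2 − 112.1 = 27.1000; interval 27.1000 ± 4.5361 = (22.56, 31.64).

(22.56, 31.64)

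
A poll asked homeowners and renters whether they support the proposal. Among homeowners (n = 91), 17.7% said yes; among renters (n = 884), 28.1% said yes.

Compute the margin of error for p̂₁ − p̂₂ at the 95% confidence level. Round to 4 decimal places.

0.0838

Each SE is √(p̂(1−p̂)/n): √(0.1770·0.8230/91) = 0.04001 and √(0.2810·0.7190/884) = 0.01512.
SE(p̂₁ − p̂₂) = √(SE₁² + SE₂²) = √(0.0016008001 + 0.0002286144) = 0.04277, since the two samples are independent.
At 95% confidence z* = 1.960; margin = 1.960 × 0.04277 = 0.08383.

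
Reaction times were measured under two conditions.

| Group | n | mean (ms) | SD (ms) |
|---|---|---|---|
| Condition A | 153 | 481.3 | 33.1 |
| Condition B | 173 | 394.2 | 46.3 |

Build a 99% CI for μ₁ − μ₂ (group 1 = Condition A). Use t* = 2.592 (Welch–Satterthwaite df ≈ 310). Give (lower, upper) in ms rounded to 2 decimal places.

(75.64, 98.56)

Per-group SEs: s₁/√n₁ = 33.1/√153 = 2.6760, s₂/√n₂ = 46.3/√173 = 3.5201.
Unpooled SE of the difference: √(7.160976 + 12.39110401) = 4.4218.
Margin of error = t* · SE = 2.592 × 4.4218 = 11.4613.
x̄₁ − x̄₂ = 481.3 − 394.2 = 87.1000.
CI: 87.1000 ± 11.4613 = (75.64, 98.56).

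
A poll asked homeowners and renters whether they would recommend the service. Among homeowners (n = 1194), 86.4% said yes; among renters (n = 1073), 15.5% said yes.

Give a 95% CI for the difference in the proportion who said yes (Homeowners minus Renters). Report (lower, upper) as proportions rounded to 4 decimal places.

(0.6799, 0.7381)

Each SE is √(p̂(1−p̂)/n): √(0.8640·0.1360/1194) = 0.00992 and √(0.1550·0.8450/1073) = 0.01105.
SE(p̂₁ − p̂₂) = √(SE₁² + SE₂²) = √(0.0000984064 + 0.0001221025) = 0.01485, since the two samples are independent.
At 95% confidence z* = 1.960; margin = 1.960 × 0.01485 = 0.02911.
The difference is 0.8640 − 0.1550 = 0.7090, so the interval is 0.7090 ± 0.02911 = (0.6799, 0.7381).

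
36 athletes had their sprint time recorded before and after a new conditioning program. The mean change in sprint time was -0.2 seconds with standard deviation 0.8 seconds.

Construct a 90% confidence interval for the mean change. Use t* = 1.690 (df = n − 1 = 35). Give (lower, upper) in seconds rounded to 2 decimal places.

This is a matched-pairs design, so SE = s_d/√n = 0.8/√36 = 0.1333.
Margin = 1.690 × 0.1333 = 0.2253; the interval is -0.2 ± 0.2253 = (-0.43, 0.03).

(-0.43, 0.03)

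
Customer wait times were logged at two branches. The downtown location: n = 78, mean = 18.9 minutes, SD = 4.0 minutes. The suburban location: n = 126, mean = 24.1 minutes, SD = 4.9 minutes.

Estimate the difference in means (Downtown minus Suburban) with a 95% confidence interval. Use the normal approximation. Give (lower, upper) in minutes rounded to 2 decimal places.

(-6.43, -3.97)

SE₁ = s₁/√n₁ = 4.0/√78 = 0.4529; SE₂ = 4.9/√126 = 0.4365.
Independent samples, unequal variances: SE_diff = √(SE₁² + SE₂²) = √(0.20511841 + 0.19053225) = 0.6290.
z* = 1.960, so margin of error = 1.960 × 0.6290 = 1.2328.
Difference in means = 18.9 − 24.1 = -5.2000.
-5.2000 ± 1.2328 → (-6.43, -3.97).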